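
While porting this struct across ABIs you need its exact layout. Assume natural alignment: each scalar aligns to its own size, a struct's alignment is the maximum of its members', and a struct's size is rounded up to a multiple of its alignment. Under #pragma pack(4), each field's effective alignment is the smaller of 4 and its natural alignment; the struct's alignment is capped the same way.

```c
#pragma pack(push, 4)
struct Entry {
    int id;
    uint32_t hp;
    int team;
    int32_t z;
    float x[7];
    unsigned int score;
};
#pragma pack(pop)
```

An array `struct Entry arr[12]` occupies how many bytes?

id at 0 (size 4, align 4) → ends 4
hp at 4 (size 4, align 4) → ends 8
team at 8 (size 4, align 4) → ends 12
z at 12 (size 4, align 4) → ends 16
x at 16 (size 28, align 4) → ends 44
score at 44 (size 4, align 4) → ends 48
total 48 bytes, alignment 4
array of 12: 12 × 48 = 576

576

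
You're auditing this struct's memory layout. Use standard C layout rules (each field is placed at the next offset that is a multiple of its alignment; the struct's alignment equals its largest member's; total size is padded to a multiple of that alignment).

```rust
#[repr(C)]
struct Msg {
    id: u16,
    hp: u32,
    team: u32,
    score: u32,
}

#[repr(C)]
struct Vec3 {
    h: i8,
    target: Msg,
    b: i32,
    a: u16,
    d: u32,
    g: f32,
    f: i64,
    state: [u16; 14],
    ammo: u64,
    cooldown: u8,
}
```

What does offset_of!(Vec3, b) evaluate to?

Msg: 0..2  id  (2B, 2-aligned); 2..4  -- padding (2B); 4..8  hp  (4B, 4-aligned); 8..12  team  (4B, 4-aligned); 12..16  score  (4B, 4-aligned); sizeof = 16, alignof = 4
0..1  h  (1B, 1-aligned)
1..4  -- padding (3B)
4..20  target  (16B, 4-aligned)
20..24  b  (4B, 4-aligned)

20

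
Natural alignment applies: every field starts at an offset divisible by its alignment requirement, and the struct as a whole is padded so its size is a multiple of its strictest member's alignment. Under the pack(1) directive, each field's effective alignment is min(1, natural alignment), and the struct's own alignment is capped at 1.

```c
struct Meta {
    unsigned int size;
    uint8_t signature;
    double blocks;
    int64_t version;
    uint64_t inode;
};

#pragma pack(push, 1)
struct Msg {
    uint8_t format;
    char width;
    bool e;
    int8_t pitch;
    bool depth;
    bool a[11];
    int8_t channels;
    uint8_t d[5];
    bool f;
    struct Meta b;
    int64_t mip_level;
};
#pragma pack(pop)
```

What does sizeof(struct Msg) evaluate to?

Meta: size at 0 (size 4, align 4) → ends 4; signature at 4 (size 1, align 1) → ends 5; pad 3 to align 8 for blocks; blocks at 8 (size 8, align 8) → ends 16; version at 16 (size 8, align 8) → ends 24; inode at 24 (size 8, align 8) → ends 32; total 32 bytes, alignment 8
format at 0 (size 1, align 1) → ends 1
width at 1 (size 1, align 1) → ends 2
e at 2 (size 1, align 1) → ends 3
pitch at 3 (size 1, align 1) → ends 4
depth at 4 (size 1, align 1) → ends 5
a at 5 (size 11, align 1) → ends 16
channels at 16 (size 1, align 1) → ends 17
d at 17 (size 5, align 1) → ends 22
f at 22 (size 1, align 1) → ends 23
b at 23 (size 32, align 1) → ends 55
mip_level at 55 (size 8, align 1) → ends 63
total 63 bytes, alignment 1

63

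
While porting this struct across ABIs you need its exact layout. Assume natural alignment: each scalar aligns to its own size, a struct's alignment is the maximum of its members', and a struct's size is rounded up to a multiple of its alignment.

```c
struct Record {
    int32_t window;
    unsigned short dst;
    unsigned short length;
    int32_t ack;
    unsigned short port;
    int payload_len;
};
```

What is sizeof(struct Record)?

20 bytes

window at 0 (size 4, align 4) → ends 4
dst at 4 (size 2, align 2) → ends 6
length at 6 (size 2, align 2) → ends 8
ack at 8 (size 4, align 4) → ends 12
port at 12 (size 2, align 2) → ends 14
pad 2 to align 4 for payload_len
payload_len at 16 (size 4, align 4) → ends 20
total 20 bytes, alignment 4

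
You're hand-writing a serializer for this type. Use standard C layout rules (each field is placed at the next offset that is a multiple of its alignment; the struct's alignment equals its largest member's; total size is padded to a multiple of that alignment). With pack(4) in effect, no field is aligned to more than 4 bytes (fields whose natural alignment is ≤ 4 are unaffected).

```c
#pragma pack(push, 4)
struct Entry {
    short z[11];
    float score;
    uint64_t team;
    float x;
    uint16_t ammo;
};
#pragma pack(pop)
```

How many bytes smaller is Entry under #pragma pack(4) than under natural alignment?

4

natural layout:
  0..22  z  (22B, 2-aligned)
  22..24  -- padding (2B)
  24..28  score  (4B, 4-aligned)
  28..32  -- padding (4B)
  32..40  team  (8B, 8-aligned)
  40..44  x  (4B, 4-aligned)
  44..46  ammo  (2B, 2-aligned)
  46..48  -- tail padding (2B)
  sizeof = 48, alignof = 8
packed(4) layout:
  0..22  z  (22B, 2-aligned)
  22..24  -- padding (2B)
  24..28  score  (4B, 4-aligned)
  28..36  team  (8B, 4-aligned)
  36..40  x  (4B, 4-aligned)
  40..42  ammo  (2B, 2-aligned)
  42..44  -- tail padding (2B)
  sizeof = 44, alignof = 4
48 − 44 = 4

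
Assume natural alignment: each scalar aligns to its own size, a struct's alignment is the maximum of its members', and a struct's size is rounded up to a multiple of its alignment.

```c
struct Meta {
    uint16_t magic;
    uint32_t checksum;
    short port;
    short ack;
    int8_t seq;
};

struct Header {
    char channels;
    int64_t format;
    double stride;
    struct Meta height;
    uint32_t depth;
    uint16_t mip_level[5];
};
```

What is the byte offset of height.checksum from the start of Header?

28

Meta: @0: magic [2B, align 2] → 2; +2 pad (align 4); @4: checksum [4B, align 4] → 8; @8: port [2B, align 2] → 10; @10: ack [2B, align 2] → 12; @12: seq [1B, align 1] → 13; +3 tail pad (align 4); size 16, align 4
@0: channels [1B, align 1] → 1
+7 pad (align 8)
@8: format [8B, align 8] → 16
@16: stride [8B, align 8] → 24
@24: height [16B, align 4] → 40
within Meta: checksum at 4
24 + 4 = 28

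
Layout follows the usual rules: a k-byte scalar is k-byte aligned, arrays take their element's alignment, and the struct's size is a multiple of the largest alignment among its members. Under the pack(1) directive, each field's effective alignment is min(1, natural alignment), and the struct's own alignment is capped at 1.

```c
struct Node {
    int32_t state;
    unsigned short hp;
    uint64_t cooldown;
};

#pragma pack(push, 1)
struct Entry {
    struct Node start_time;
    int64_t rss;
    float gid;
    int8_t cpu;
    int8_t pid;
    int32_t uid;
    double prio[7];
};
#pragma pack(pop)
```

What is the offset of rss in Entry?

16

Node: @0: state [4B, align 4] → 4; @4: hp [2B, align 2] → 6; +2 pad (align 8); @8: cooldown [8B, align 8] → 16; size 16, align 8
@0: start_time [16B, align 1] → 16
@16: rss [8B, align 1] → 24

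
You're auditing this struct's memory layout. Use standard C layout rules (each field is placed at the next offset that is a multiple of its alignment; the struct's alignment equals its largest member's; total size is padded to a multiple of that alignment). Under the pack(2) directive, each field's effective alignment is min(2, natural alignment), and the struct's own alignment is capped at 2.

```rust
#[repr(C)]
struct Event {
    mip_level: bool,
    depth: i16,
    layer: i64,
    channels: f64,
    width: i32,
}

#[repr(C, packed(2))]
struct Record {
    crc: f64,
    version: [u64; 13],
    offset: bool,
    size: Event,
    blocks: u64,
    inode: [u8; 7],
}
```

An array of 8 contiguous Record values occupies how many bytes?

1296

Event: mip_level at 0 (size 1, align 1) → ends 1; pad 1 to align 2 for depth; depth at 2 (size 2, align 2) → ends 4; pad 4 to align 8 for layer; layer at 8 (size 8, align 8) → ends 16; channels at 16 (size 8, align 8) → ends 24; width at 24 (size 4, align 4) → ends 28; tail pad 4 to reach multiple of 8; total 32 bytes, alignment 8
crc at 0 (size 8, align 2) → ends 8
version at 8 (size 104, align 2) → ends 112
offset at 112 (size 1, align 1) → ends 113
pad 1 to align 2 for size
size at 114 (size 32, align 2) → ends 146
blocks at 146 (size 8, align 2) → ends 154
inode at 154 (size 7, align 1) → ends 161
tail pad 1 to reach multiple of 2
total 162 bytes, alignment 2
array of 8: 8 × 162 = 1296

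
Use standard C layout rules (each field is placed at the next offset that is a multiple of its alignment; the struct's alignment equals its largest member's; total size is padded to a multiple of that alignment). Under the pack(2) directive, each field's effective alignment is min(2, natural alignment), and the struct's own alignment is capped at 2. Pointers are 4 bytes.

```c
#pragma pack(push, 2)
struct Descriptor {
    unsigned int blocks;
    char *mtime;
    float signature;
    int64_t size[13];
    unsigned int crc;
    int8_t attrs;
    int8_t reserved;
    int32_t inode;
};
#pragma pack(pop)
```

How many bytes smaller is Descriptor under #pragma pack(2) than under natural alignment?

10

natural layout:
  0..4  blocks  (4B, 4-aligned)
  4..8  mtime  (4B, 4-aligned)
  8..12  signature  (4B, 4-aligned)
  12..16  -- padding (4B)
  16..120  size  (104B, 8-aligned)
  120..124  crc  (4B, 4-aligned)
  124..125  attrs  (1B, 1-aligned)
  125..126  reserved  (1B, 1-aligned)
  126..128  -- padding (2B)
  128..132  inode  (4B, 4-aligned)
  132..136  -- tail padding (4B)
  sizeof = 136, alignof = 8
packed(2) layout:
  0..4  blocks  (4B, 2-aligned)
  4..8  mtime  (4B, 2-aligned)
  8..12  signature  (4B, 2-aligned)
  12..116  size  (104B, 2-aligned)
  116..120  crc  (4B, 2-aligned)
  120..121  attrs  (1B, 1-aligned)
  121..122  reserved  (1B, 1-aligned)
  122..126  inode  (4B, 2-aligned)
  sizeof = 126, alignof = 2
136 − 126 = 10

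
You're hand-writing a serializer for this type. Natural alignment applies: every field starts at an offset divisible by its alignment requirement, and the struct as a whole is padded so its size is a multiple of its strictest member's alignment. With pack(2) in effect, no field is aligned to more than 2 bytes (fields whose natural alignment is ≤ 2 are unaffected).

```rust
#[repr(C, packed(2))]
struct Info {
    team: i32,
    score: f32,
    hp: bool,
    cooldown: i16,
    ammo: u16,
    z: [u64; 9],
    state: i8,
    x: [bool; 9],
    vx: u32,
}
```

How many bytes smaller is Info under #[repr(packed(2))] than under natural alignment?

4

natural layout:
  0..4  team  (4B, 4-aligned)
  4..8  score  (4B, 4-aligned)
  8..9  hp  (1B, 1-aligned)
  9..10  -- padding (1B)
  10..12  cooldown  (2B, 2-aligned)
  12..14  ammo  (2B, 2-aligned)
  14..16  -- padding (2B)
  16..88  z  (72B, 8-aligned)
  88..89  state  (1B, 1-aligned)
  89..98  x  (9B, 1-aligned)
  98..100  -- padding (2B)
  100..104  vx  (4B, 4-aligned)
  sizeof = 104, alignof = 8
packed(2) layout:
  0..4  team  (4B, 2-aligned)
  4..8  score  (4B, 2-aligned)
  8..9  hp  (1B, 1-aligned)
  9..10  -- padding (1B)
  10..12  cooldown  (2B, 2-aligned)
  12..14  ammo  (2B, 2-aligned)
  14..86  z  (72B, 2-aligned)
  86..87  state  (1B, 1-aligned)
  87..96  x  (9B, 1-aligned)
  96..100  vx  (4B, 2-aligned)
  sizeof = 100, alignof = 2
104 − 100 = 4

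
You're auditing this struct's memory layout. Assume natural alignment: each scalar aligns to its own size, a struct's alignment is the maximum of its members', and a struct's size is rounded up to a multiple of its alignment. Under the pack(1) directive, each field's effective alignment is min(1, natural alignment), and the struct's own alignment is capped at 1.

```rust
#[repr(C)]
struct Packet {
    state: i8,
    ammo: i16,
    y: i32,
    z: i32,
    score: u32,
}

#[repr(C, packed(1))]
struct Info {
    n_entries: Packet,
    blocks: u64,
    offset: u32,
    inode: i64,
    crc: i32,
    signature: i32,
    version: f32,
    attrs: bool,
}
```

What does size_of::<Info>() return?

49 bytes

Packet: state at 0 (size 1, align 1) → ends 1; pad 1 to align 2 for ammo; ammo at 2 (size 2, align 2) → ends 4; y at 4 (size 4, align 4) → ends 8; z at 8 (size 4, align 4) → ends 12; score at 12 (size 4, align 4) → ends 16; total 16 bytes, alignment 4
n_entries at 0 (size 16, align 1) → ends 16
blocks at 16 (size 8, align 1) → ends 24
offset at 24 (size 4, align 1) → ends 28
inode at 28 (size 8, align 1) → ends 36
crc at 36 (size 4, align 1) → ends 40
signature at 40 (size 4, align 1) → ends 44
version at 44 (size 4, align 1) → ends 48
attrs at 48 (size 1, align 1) → ends 49
total 49 bytes, alignment 1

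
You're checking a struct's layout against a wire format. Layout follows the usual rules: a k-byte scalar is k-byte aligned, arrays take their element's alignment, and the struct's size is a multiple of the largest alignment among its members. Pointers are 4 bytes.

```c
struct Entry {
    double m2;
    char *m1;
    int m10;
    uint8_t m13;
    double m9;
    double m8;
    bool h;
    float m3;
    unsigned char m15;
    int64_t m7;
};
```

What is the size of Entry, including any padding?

@0: m2 [8B, align 8] → 8
@8: m1 [4B, align 4] → 12
@12: m10 [4B, align 4] → 16
@16: m13 [1B, align 1] → 17
+7 pad (align 8)
@24: m9 [8B, align 8] → 32
@32: m8 [8B, align 8] → 40
@40: h [1B, align 1] → 41
+3 pad (align 4)
@44: m3 [4B, align 4] → 48
@48: m15 [1B, align 1] → 49
+7 pad (align 8)
@56: m7 [8B, align 8] → 64
size 64, align 8

64 bytes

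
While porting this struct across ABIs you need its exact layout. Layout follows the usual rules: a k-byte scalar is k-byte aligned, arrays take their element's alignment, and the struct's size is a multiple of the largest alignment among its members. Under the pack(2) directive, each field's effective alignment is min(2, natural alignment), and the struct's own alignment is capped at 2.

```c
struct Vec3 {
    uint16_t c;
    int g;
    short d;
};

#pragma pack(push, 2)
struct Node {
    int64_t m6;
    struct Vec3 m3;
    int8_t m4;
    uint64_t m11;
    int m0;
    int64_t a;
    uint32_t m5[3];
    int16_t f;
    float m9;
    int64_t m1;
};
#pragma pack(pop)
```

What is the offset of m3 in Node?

8

Vec3: @0: c [2B, align 2] → 2; +2 pad (align 4); @4: g [4B, align 4] → 8; @8: d [2B, align 2] → 10; +2 tail pad (align 4); size 12, align 4
@0: m6 [8B, align 2] → 8
@8: m3 [12B, align 2] → 20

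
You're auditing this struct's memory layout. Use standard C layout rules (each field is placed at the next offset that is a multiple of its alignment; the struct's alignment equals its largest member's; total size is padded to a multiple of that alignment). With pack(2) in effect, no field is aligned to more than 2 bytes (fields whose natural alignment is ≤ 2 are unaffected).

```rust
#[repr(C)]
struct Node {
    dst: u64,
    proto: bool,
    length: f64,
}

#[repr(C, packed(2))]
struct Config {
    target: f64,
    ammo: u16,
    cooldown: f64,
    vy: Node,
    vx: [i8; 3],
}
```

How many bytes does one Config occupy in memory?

46 bytes

Node: @0: dst [8B, align 8] → 8; @8: proto [1B, align 1] → 9; +7 pad (align 8); @16: length [8B, align 8] → 24; size 24, align 8
@0: target [8B, align 2] → 8
@8: ammo [2B, align 2] → 10
@10: cooldown [8B, align 2] → 18
@18: vy [24B, align 2] → 42
@42: vx [3B, align 1] → 45
+1 tail pad (align 2)
size 46, align 2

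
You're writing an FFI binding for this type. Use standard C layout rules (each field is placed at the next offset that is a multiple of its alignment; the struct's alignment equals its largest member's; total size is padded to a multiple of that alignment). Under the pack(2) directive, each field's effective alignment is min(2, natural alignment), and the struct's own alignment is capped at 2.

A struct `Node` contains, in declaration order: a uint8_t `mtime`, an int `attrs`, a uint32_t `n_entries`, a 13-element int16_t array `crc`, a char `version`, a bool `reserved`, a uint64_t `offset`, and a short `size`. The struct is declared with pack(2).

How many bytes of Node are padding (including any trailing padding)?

1

mtime at 0 (size 1, align 1) → ends 1
pad 1 to align 2 for attrs
attrs at 2 (size 4, align 2) → ends 6
n_entries at 6 (size 4, align 2) → ends 10
crc at 10 (size 26, align 2) → ends 36
version at 36 (size 1, align 1) → ends 37
reserved at 37 (size 1, align 1) → ends 38
offset at 38 (size 8, align 2) → ends 46
size at 46 (size 2, align 2) → ends 48
total 48 bytes, alignment 2
data bytes 47, size 48 → padding 1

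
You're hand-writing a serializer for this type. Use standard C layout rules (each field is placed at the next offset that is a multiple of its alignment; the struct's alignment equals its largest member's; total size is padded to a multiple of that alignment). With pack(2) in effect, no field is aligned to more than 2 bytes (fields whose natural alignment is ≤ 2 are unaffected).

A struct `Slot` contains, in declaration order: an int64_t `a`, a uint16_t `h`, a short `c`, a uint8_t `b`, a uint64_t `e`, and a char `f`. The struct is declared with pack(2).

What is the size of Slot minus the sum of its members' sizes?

@0: a [8B, align 2] → 8
@8: h [2B, align 2] → 10
@10: c [2B, align 2] → 12
@12: b [1B, align 1] → 13
+1 pad (align 2)
@14: e [8B, align 2] → 22
@22: f [1B, align 1] → 23
+1 tail pad (align 2)
size 24, align 2
data bytes 22, size 24 → padding 2

2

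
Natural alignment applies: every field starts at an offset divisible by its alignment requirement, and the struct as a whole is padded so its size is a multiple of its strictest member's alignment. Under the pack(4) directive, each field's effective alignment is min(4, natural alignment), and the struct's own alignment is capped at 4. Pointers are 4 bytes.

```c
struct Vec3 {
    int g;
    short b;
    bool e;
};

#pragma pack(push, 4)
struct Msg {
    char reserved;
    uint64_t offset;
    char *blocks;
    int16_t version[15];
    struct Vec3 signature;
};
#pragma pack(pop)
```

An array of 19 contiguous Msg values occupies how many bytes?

1064

Vec3: @0: g [4B, align 4] → 4; @4: b [2B, align 2] → 6; @6: e [1B, align 1] → 7; +1 tail pad (align 4); size 8, align 4
@0: reserved [1B, align 1] → 1
+3 pad (align 4)
@4: offset [8B, align 4] → 12
@12: blocks [4B, align 4] → 16
@16: version [30B, align 2] → 46
+2 pad (align 4)
@48: signature [8B, align 4] → 56
size 56, align 4
array of 19: 19 × 56 = 1064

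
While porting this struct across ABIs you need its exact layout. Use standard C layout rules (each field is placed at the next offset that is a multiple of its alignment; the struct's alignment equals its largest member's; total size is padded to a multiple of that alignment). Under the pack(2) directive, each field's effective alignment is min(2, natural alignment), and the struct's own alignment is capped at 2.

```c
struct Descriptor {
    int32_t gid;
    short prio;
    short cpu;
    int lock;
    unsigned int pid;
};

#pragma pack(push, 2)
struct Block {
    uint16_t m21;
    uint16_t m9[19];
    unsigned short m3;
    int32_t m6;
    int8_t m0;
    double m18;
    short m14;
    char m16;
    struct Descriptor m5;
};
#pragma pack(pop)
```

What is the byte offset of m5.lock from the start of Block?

68

Descriptor: 0..4  gid  (4B, 4-aligned); 4..6  prio  (2B, 2-aligned); 6..8  cpu  (2B, 2-aligned); 8..12  lock  (4B, 4-aligned); 12..16  pid  (4B, 4-aligned); sizeof = 16, alignof = 4
0..2  m21  (2B, 2-aligned)
2..40  m9  (38B, 2-aligned)
40..42  m3  (2B, 2-aligned)
42..46  m6  (4B, 2-aligned)
46..47  m0  (1B, 1-aligned)
47..48  -- padding (1B)
48..56  m18  (8B, 2-aligned)
56..58  m14  (2B, 2-aligned)
58..59  m16  (1B, 1-aligned)
59..60  -- padding (1B)
60..76  m5  (16B, 2-aligned)
within Descriptor: lock at 8
60 + 8 = 68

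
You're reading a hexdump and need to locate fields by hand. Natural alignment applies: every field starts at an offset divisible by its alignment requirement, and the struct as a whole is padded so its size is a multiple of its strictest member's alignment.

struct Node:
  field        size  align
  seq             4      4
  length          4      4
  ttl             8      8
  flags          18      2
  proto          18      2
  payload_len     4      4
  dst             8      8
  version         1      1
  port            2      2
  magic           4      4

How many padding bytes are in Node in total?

1

@0: seq [4B, align 4] → 4
@4: length [4B, align 4] → 8
@8: ttl [8B, align 8] → 16
@16: flags [18B, align 2] → 34
@34: proto [18B, align 2] → 52
@52: payload_len [4B, align 4] → 56
@56: dst [8B, align 8] → 64
@64: version [1B, align 1] → 65
+1 pad (align 2)
@66: port [2B, align 2] → 68
@68: magic [4B, align 4] → 72
size 72, align 8
data bytes 71, size 72 → padding 1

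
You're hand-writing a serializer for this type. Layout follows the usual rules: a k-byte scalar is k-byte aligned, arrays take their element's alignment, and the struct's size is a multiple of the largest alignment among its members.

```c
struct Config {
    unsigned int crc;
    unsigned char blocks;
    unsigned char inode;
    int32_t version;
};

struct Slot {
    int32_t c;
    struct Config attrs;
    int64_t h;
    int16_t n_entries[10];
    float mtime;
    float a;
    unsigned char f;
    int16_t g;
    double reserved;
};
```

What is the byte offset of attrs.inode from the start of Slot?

Config: crc at 0 (size 4, align 4) → ends 4; blocks at 4 (size 1, align 1) → ends 5; inode at 5 (size 1, align 1) → ends 6; pad 2 to align 4 for version; version at 8 (size 4, align 4) → ends 12; total 12 bytes, alignment 4
c at 0 (size 4, align 4) → ends 4
attrs at 4 (size 12, align 4) → ends 16
within Config: inode at 5
4 + 5 = 9

9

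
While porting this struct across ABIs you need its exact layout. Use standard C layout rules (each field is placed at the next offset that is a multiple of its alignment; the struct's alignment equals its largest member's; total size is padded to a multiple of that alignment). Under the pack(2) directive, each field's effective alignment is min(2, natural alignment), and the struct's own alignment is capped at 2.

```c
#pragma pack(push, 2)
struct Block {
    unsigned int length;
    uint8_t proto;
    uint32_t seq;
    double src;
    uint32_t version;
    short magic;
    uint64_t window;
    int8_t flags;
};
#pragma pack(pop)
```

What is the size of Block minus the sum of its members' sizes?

0..4  length  (4B, 2-aligned)
4..5  proto  (1B, 1-aligned)
5..6  -- padding (1B)
6..10  seq  (4B, 2-aligned)
10..18  src  (8B, 2-aligned)
18..22  version  (4B, 2-aligned)
22..24  magic  (2B, 2-aligned)
24..32  window  (8B, 2-aligned)
32..33  flags  (1B, 1-aligned)
33..34  -- tail padding (1B)
sizeof = 34, alignof = 2
data bytes 32, size 34 → padding 2

2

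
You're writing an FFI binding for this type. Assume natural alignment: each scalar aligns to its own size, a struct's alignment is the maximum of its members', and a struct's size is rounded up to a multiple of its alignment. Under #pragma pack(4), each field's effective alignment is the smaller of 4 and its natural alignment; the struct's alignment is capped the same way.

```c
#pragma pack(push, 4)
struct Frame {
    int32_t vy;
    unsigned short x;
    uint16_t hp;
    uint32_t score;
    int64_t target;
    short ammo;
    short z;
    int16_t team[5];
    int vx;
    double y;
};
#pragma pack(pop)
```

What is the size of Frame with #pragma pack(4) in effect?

vy at 0 (size 4, align 4) → ends 4
x at 4 (size 2, align 2) → ends 6
hp at 6 (size 2, align 2) → ends 8
score at 8 (size 4, align 4) → ends 12
target at 12 (size 8, align 4) → ends 20
ammo at 20 (size 2, align 2) → ends 22
z at 22 (size 2, align 2) → ends 24
team at 24 (size 10, align 2) → ends 34
pad 2 to align 4 for vx
vx at 36 (size 4, align 4) → ends 40
y at 40 (size 8, align 4) → ends 48
total 48 bytes, alignment 4

48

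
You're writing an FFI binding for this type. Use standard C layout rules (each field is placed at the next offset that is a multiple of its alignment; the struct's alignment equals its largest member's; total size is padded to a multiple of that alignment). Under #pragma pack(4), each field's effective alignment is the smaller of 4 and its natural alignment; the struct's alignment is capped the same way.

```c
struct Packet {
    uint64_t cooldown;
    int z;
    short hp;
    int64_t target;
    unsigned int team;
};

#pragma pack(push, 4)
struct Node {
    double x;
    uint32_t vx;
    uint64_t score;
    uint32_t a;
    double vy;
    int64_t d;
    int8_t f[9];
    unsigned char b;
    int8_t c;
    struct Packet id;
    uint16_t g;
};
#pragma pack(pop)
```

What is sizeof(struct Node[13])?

Packet: cooldown at 0 (size 8, align 8) → ends 8; z at 8 (size 4, align 4) → ends 12; hp at 12 (size 2, align 2) → ends 14; pad 2 to align 8 for target; target at 16 (size 8, align 8) → ends 24; team at 24 (size 4, align 4) → ends 28; tail pad 4 to reach multiple of 8; total 32 bytes, alignment 8
x at 0 (size 8, align 4) → ends 8
vx at 8 (size 4, align 4) → ends 12
score at 12 (size 8, align 4) → ends 20
a at 20 (size 4, align 4) → ends 24
vy at 24 (size 8, align 4) → ends 32
d at 32 (size 8, align 4) → ends 40
f at 40 (size 9, align 1) → ends 49
b at 49 (size 1, align 1) → ends 50
c at 50 (size 1, align 1) → ends 51
pad 1 to align 4 for id
id at 52 (size 32, align 4) → ends 84
g at 84 (size 2, align 2) → ends 86
tail pad 2 to reach multiple of 4
total 88 bytes, alignment 4
array of 13: 13 × 88 = 1144

1144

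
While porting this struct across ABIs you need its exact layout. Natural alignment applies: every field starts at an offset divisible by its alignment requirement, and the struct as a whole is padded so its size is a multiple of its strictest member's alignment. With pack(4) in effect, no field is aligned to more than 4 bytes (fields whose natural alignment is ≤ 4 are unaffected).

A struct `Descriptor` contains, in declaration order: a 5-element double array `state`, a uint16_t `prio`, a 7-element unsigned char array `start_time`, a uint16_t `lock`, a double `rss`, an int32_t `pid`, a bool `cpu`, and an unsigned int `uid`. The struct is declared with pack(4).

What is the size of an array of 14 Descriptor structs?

1008

@0: state [40B, align 4] → 40
@40: prio [2B, align 2] → 42
@42: start_time [7B, align 1] → 49
+1 pad (align 2)
@50: lock [2B, align 2] → 52
@52: rss [8B, align 4] → 60
@60: pid [4B, align 4] → 64
@64: cpu [1B, align 1] → 65
+3 pad (align 4)
@68: uid [4B, align 4] → 72
size 72, align 4
array of 14: 14 × 72 = 1008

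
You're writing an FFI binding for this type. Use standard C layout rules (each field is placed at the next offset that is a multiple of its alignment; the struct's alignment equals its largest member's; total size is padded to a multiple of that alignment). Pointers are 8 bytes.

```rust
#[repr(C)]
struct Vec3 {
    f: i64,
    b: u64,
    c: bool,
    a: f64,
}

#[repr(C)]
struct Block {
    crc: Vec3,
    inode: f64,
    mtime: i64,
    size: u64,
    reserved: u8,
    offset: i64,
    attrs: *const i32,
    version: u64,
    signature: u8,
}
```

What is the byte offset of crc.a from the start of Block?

24

Vec3: @0: f [8B, align 8] → 8; @8: b [8B, align 8] → 16; @16: c [1B, align 1] → 17; +7 pad (align 8); @24: a [8B, align 8] → 32; size 32, align 8
@0: crc [32B, align 8] → 32
within Vec3: a at 24
0 + 24 = 24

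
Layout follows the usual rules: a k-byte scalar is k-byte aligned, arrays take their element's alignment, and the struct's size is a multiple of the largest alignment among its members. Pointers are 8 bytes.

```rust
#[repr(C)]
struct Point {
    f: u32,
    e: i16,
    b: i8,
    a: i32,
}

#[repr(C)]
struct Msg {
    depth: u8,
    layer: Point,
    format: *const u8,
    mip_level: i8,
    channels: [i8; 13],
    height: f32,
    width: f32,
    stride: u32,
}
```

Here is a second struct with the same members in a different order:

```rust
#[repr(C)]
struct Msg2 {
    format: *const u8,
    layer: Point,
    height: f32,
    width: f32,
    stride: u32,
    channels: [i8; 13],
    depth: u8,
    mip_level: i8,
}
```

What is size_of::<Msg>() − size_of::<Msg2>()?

Point: f at 0 (size 4, align 4) → ends 4; e at 4 (size 2, align 2) → ends 6; b at 6 (size 1, align 1) → ends 7; pad 1 to align 4 for a; a at 8 (size 4, align 4) → ends 12; total 12 bytes, alignment 4
depth at 0 (size 1, align 1) → ends 1
pad 3 to align 4 for layer
layer at 4 (size 12, align 4) → ends 16
format at 16 (size 8, align 8) → ends 24
mip_level at 24 (size 1, align 1) → ends 25
channels at 25 (size 13, align 1) → ends 38
pad 2 to align 4 for height
height at 40 (size 4, align 4) → ends 44
width at 44 (size 4, align 4) → ends 48
stride at 48 (size 4, align 4) → ends 52
tail pad 4 to reach multiple of 8
total 56 bytes, alignment 8
— Msg2 —
format at 0 (size 8, align 8) → ends 8
layer at 8 (size 12, align 4) → ends 20
height at 20 (size 4, align 4) → ends 24
width at 24 (size 4, align 4) → ends 28
stride at 28 (size 4, align 4) → ends 32
channels at 32 (size 13, align 1) → ends 45
depth at 45 (size 1, align 1) → ends 46
mip_level at 46 (size 1, align 1) → ends 47
tail pad 1 to reach multiple of 8
total 48 bytes, alignment 8
56 − 48 = 8

8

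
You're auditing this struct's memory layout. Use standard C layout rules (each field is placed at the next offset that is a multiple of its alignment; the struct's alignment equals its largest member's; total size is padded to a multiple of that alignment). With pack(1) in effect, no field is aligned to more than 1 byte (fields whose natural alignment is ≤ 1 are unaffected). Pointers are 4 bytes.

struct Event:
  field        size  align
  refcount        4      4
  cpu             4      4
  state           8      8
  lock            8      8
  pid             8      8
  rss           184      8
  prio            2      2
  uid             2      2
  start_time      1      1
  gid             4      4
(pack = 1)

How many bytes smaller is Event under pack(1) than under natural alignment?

7

natural layout:
  refcount at 0 (size 4, align 4) → ends 4
  cpu at 4 (size 4, align 4) → ends 8
  state at 8 (size 8, align 8) → ends 16
  lock at 16 (size 8, align 8) → ends 24
  pid at 24 (size 8, align 8) → ends 32
  rss at 32 (size 184, align 8) → ends 216
  prio at 216 (size 2, align 2) → ends 218
  uid at 218 (size 2, align 2) → ends 220
  start_time at 220 (size 1, align 1) → ends 221
  pad 3 to align 4 for gid
  gid at 224 (size 4, align 4) → ends 228
  tail pad 4 to reach multiple of 8
  total 232 bytes, alignment 8
packed(1) layout:
  refcount at 0 (size 4, align 1) → ends 4
  cpu at 4 (size 4, align 1) → ends 8
  state at 8 (size 8, align 1) → ends 16
  lock at 16 (size 8, align 1) → ends 24
  pid at 24 (size 8, align 1) → ends 32
  rss at 32 (size 184, align 1) → ends 216
  prio at 216 (size 2, align 1) → ends 218
  uid at 218 (size 2, align 1) → ends 220
  start_time at 220 (size 1, align 1) → ends 221
  gid at 221 (size 4, align 1) → ends 225
  total 225 bytes, alignment 1
232 − 225 = 7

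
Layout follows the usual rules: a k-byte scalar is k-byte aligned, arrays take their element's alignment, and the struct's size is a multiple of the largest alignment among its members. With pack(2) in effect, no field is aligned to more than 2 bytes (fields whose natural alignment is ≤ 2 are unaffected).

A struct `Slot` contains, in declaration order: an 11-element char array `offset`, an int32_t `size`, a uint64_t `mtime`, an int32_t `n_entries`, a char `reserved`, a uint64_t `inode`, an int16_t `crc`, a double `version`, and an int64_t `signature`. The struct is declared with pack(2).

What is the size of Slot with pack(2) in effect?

56

0..11  offset  (11B, 1-aligned)
11..12  -- padding (1B)
12..16  size  (4B, 2-aligned)
16..24  mtime  (8B, 2-aligned)
24..28  n_entries  (4B, 2-aligned)
28..29  reserved  (1B, 1-aligned)
29..30  -- padding (1B)
30..38  inode  (8B, 2-aligned)
38..40  crc  (2B, 2-aligned)
40..48  version  (8B, 2-aligned)
48..56  signature  (8B, 2-aligned)
sizeof = 56, alignof = 2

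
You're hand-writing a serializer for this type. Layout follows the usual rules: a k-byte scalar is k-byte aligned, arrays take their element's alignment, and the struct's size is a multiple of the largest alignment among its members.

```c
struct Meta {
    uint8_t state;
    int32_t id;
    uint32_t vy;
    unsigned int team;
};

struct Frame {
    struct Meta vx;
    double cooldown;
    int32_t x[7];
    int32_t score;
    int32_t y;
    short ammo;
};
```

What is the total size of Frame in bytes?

Meta: state at 0 (size 1, align 1) → ends 1; pad 3 to align 4 for id; id at 4 (size 4, align 4) → ends 8; vy at 8 (size 4, align 4) → ends 12; team at 12 (size 4, align 4) → ends 16; total 16 bytes, alignment 4
vx at 0 (size 16, align 4) → ends 16
cooldown at 16 (size 8, align 8) → ends 24
x at 24 (size 28, align 4) → ends 52
score at 52 (size 4, align 4) → ends 56
y at 56 (size 4, align 4) → ends 60
ammo at 60 (size 2, align 2) → ends 62
tail pad 2 to reach multiple of 8
total 64 bytes, alignment 8

64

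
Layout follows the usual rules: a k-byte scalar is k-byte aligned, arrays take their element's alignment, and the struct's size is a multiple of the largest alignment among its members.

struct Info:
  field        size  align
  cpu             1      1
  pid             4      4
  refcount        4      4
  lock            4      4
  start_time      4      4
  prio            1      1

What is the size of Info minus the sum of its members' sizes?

0..1  cpu  (1B, 1-aligned)
1..4  -- padding (3B)
4..8  pid  (4B, 4-aligned)
8..12  refcount  (4B, 4-aligned)
12..16  lock  (4B, 4-aligned)
16..20  start_time  (4B, 4-aligned)
20..21  prio  (1B, 1-aligned)
21..24  -- tail padding (3B)
sizeof = 24, alignof = 4
data bytes 18, size 24 → padding 6

6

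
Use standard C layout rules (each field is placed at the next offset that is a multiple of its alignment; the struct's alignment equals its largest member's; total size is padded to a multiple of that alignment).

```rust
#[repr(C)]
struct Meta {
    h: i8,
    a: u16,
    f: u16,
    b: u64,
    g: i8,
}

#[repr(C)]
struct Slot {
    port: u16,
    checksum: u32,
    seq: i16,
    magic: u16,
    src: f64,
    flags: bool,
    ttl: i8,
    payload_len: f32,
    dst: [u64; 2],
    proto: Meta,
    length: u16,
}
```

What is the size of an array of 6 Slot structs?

Meta: 0..1  h  (1B, 1-aligned); 1..2  -- padding (1B); 2..4  a  (2B, 2-aligned); 4..6  f  (2B, 2-aligned); 6..8  -- padding (2B); 8..16  b  (8B, 8-aligned); 16..17  g  (1B, 1-aligned); 17..24  -- tail padding (7B); sizeof = 24, alignof = 8
0..2  port  (2B, 2-aligned)
2..4  -- padding (2B)
4..8  checksum  (4B, 4-aligned)
8..10  seq  (2B, 2-aligned)
10..12  magic  (2B, 2-aligned)
12..16  -- padding (4B)
16..24  src  (8B, 8-aligned)
24..25  flags  (1B, 1-aligned)
25..26  ttl  (1B, 1-aligned)
26..28  -- padding (2B)
28..32  payload_len  (4B, 4-aligned)
32..48  dst  (16B, 8-aligned)
48..72  proto  (24B, 8-aligned)
72..74  length  (2B, 2-aligned)
74..80  -- tail padding (6B)
sizeof = 80, alignof = 8
array of 6: 6 × 80 = 480

480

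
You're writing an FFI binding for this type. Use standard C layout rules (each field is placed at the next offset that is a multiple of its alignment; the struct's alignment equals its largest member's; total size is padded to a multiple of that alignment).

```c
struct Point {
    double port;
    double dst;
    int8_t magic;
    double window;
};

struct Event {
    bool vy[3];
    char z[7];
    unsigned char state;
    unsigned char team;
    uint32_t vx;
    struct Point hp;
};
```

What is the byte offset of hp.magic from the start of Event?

32

Point: @0: port [8B, align 8] → 8; @8: dst [8B, align 8] → 16; @16: magic [1B, align 1] → 17; +7 pad (align 8); @24: window [8B, align 8] → 32; size 32, align 8
@0: vy [3B, align 1] → 3
@3: z [7B, align 1] → 10
@10: state [1B, align 1] → 11
@11: team [1B, align 1] → 12
@12: vx [4B, align 4] → 16
@16: hp [32B, align 8] → 48
within Point: magic at 16
16 + 16 = 32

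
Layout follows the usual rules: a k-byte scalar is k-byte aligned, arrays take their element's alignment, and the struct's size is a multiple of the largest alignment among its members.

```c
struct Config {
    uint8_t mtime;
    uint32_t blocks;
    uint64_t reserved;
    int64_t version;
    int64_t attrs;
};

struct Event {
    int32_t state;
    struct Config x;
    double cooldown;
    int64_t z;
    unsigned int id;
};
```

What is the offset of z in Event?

48

Config: mtime at 0 (size 1, align 1) → ends 1; pad 3 to align 4 for blocks; blocks at 4 (size 4, align 4) → ends 8; reserved at 8 (size 8, align 8) → ends 16; version at 16 (size 8, align 8) → ends 24; attrs at 24 (size 8, align 8) → ends 32; total 32 bytes, alignment 8
state at 0 (size 4, align 4) → ends 4
pad 4 to align 8 for x
x at 8 (size 32, align 8) → ends 40
cooldown at 40 (size 8, align 8) → ends 48
z at 48 (size 8, align 8) → ends 56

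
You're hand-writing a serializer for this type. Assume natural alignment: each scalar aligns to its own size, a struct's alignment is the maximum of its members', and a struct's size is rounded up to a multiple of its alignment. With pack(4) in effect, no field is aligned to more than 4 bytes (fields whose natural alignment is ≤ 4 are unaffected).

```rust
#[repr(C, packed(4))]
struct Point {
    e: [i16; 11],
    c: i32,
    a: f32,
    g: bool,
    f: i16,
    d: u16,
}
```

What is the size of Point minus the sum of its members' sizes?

0..22  e  (22B, 2-aligned)
22..24  -- padding (2B)
24..28  c  (4B, 4-aligned)
28..32  a  (4B, 4-aligned)
32..33  g  (1B, 1-aligned)
33..34  -- padding (1B)
34..36  f  (2B, 2-aligned)
36..38  d  (2B, 2-aligned)
38..40  -- tail padding (2B)
sizeof = 40, alignof = 4
data bytes 35, size 40 → padding 5

5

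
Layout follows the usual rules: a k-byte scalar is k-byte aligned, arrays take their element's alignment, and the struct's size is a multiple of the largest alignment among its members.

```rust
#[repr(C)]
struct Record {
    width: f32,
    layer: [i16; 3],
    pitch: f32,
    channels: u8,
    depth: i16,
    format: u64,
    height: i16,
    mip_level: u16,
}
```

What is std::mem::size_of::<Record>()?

0..4  width  (4B, 4-aligned)
4..10  layer  (6B, 2-aligned)
10..12  -- padding (2B)
12..16  pitch  (4B, 4-aligned)
16..17  channels  (1B, 1-aligned)
17..18  -- padding (1B)
18..20  depth  (2B, 2-aligned)
20..24  -- padding (4B)
24..32  format  (8B, 8-aligned)
32..34  height  (2B, 2-aligned)
34..36  mip_level  (2B, 2-aligned)
36..40  -- tail padding (4B)
sizeof = 40, alignof = 8

40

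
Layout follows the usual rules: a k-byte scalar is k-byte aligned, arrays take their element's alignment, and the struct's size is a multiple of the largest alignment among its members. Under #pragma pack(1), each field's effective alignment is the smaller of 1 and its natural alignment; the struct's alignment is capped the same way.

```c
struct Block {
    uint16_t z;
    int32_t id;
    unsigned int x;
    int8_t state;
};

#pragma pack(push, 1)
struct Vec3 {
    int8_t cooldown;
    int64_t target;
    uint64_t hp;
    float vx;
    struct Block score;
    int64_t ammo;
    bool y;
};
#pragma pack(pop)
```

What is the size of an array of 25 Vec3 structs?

Block: 0..2  z  (2B, 2-aligned); 2..4  -- padding (2B); 4..8  id  (4B, 4-aligned); 8..12  x  (4B, 4-aligned); 12..13  state  (1B, 1-aligned); 13..16  -- tail padding (3B); sizeof = 16, alignof = 4
0..1  cooldown  (1B, 1-aligned)
1..9  target  (8B, 1-aligned)
9..17  hp  (8B, 1-aligned)
17..21  vx  (4B, 1-aligned)
21..37  score  (16B, 1-aligned)
37..45  ammo  (8B, 1-aligned)
45..46  y  (1B, 1-aligned)
sizeof = 46, alignof = 1
array of 25: 25 × 46 = 1150

1150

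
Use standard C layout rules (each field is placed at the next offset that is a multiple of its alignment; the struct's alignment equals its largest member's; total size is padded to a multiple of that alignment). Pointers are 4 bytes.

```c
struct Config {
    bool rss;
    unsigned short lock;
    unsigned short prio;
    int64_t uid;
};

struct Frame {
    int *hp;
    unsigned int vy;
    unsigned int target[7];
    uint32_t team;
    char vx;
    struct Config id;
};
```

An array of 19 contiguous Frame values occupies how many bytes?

1216

Config: 0..1  rss  (1B, 1-aligned); 1..2  -- padding (1B); 2..4  lock  (2B, 2-aligned); 4..6  prio  (2B, 2-aligned); 6..8  -- padding (2B); 8..16  uid  (8B, 8-aligned); sizeof = 16, alignof = 8
0..4  hp  (4B, 4-aligned)
4..8  vy  (4B, 4-aligned)
8..36  target  (28B, 4-aligned)
36..40  team  (4B, 4-aligned)
40..41  vx  (1B, 1-aligned)
41..48  -- padding (7B)
48..64  id  (16B, 8-aligned)
sizeof = 64, alignof = 8
array of 19: 19 × 64 = 1216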